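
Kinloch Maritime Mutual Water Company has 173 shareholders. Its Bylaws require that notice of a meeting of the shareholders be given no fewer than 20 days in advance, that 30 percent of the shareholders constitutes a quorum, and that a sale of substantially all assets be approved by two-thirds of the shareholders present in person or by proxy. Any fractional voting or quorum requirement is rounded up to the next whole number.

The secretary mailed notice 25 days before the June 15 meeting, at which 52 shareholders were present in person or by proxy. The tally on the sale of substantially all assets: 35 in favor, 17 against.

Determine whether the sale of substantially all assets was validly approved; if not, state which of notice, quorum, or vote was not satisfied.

Notice: 25 days given; 20 required. Satisfied.
Quorum: 30% of 173 = 51.90, rounded up to 52; 52 present. Satisfied.
Vote: requires two-thirds of those present (52); 2/3 of 52 = 34.67, rounded up to 35, so 35 needed; 35 in favor. Satisfied.

Valid — all requirements satisfied.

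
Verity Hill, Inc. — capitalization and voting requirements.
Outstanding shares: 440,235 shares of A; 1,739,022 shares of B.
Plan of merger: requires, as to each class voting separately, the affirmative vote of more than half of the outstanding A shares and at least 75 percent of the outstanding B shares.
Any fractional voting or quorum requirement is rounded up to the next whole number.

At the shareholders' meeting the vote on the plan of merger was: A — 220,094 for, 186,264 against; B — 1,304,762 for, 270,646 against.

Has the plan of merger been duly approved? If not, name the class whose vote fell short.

A: a majority of 440235 is 220118; 220,118 required, 220,094 in favor — not approved.
B: 3/4 of 1739022 = 1304266.50, rounded up to 1304267; 1,304,267 required, 1,304,762 in favor — approved.

Not approved — the A shares did not give the required vote.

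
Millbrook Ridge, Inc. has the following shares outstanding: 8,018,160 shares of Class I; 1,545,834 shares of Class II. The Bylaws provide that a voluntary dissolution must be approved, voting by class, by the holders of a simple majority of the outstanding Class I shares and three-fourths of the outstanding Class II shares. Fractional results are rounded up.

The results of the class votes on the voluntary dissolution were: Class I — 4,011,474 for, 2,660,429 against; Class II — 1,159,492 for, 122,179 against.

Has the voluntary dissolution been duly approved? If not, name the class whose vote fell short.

Class I: a majority of 8018160 is 4009081; 4,009,081 required, 4,011,474 in favor — approved.
Class II: 3/4 of 1545834 = 1159375.50, rounded up to 1159376; 1,159,376 required, 1,159,492 in favor — approved.

Approved — every class gave the required vote.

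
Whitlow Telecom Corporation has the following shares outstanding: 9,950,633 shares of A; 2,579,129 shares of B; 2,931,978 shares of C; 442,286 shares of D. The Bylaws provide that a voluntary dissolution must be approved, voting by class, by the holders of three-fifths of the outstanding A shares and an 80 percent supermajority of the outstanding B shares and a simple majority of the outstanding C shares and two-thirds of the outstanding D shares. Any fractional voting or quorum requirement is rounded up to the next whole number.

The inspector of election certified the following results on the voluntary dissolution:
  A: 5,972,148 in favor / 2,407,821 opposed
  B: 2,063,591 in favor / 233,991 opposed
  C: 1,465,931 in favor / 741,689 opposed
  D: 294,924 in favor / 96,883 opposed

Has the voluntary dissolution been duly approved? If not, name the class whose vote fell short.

Not approved — the C shares did not give the required vote.

A: 3/5 of 9950633 = 5970379.80, rounded up to 5970380; 5,970,380 required, 5,972,148 in favor — approved.
B: 4/5 of 2579129 = 2063303.20, rounded up to 2063304; 2,063,304 required, 2,063,591 in favor — approved.
C: a majority of 2931978 is 1465990; 1,465,990 required, 1,465,931 in favor — not approved.
D: 2/3 of 442286 = 294857.33, rounded up to 294858; 294,858 required, 294,924 in favor — approved.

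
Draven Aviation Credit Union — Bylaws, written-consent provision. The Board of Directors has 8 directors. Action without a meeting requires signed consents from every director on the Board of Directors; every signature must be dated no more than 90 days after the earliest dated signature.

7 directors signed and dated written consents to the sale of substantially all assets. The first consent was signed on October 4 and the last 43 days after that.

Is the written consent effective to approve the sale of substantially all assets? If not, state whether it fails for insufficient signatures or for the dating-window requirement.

Not effective — insufficient signatures.

Signatures required: every one of 8 — unanimous means all 8, so 8 needed; 7 signed. Insufficient.
Dating window: the latest signature is 43 days after the earliest; the limit is 90 days. Within the window.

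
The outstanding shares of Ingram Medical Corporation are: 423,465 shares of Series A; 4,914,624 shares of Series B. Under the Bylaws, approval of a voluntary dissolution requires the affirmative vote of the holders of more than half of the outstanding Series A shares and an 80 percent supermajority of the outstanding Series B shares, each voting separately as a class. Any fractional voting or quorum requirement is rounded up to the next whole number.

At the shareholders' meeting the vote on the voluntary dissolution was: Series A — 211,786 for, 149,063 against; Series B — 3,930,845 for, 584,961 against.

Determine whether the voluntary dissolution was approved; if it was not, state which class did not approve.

Series A: a majority of 423465 is 211733; 211,733 required, 211,786 in favor — approved.
Series B: 4/5 of 4914624 = 3931699.20, rounded up to 3931700; 3,931,700 required, 3,930,845 in favor — not approved.

Not approved — the Series B shares did not give the required vote.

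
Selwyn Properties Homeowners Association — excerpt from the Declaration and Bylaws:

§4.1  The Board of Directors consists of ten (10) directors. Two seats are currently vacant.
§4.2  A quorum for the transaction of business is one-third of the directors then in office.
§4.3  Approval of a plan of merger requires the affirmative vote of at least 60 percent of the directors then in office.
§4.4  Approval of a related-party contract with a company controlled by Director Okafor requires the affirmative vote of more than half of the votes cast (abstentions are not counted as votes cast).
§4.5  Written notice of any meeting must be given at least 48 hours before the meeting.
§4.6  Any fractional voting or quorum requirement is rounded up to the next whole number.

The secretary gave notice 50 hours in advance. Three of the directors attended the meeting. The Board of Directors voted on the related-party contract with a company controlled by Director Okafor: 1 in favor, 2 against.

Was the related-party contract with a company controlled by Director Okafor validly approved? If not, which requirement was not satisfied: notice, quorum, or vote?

Notice: 50 hours given; 48 required (50 ≥ 48). Satisfied.
Quorum: 3 present; quorum is 3. Satisfied.
Vote: the related-party contract with a company controlled by Director Okafor requires a majority of the votes cast (3). A majority of 3 is 2, so 2 affirmative votes are needed; 1 voted in favor. Not satisfied.

Invalid — vote requirement not satisfied.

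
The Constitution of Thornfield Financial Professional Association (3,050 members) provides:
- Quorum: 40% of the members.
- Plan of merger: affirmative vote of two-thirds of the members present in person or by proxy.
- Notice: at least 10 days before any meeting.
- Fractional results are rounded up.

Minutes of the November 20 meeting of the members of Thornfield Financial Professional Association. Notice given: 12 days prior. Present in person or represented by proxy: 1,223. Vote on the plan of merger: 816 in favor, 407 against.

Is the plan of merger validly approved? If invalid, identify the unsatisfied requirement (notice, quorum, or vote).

Valid — all requirements satisfied.

Notice: 12 days given; 10 required. Satisfied.
Quorum: 40% of 3,050 = 1,220; 1,223 present. Satisfied.
Vote: requires two-thirds of those present (1,223); 2/3 of 1223 = 815.33, rounded up to 816, so 816 needed; 816 in favor. Satisfied.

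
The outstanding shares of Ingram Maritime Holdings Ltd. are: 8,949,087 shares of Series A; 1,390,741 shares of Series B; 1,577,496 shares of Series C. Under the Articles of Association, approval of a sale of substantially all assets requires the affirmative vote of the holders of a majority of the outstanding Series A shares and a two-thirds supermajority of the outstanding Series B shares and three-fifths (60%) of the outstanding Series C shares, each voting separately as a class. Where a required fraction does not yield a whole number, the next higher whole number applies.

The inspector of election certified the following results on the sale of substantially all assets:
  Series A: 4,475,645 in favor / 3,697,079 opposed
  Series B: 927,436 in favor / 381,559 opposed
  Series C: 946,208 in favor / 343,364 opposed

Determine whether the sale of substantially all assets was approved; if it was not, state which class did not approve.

Series A: a majority of 8949087 is 4474544; 4,474,544 required, 4,475,645 in favor — approved.
Series B: 2/3 of 1390741 = 927160.67, rounded up to 927161; 927,161 required, 927,436 in favor — approved.
Series C: 3/5 of 1577496 = 946497.60, rounded up to 946498; 946,498 required, 946,208 in favor — not approved.

Not approved — the Series C shares did not give the required vote.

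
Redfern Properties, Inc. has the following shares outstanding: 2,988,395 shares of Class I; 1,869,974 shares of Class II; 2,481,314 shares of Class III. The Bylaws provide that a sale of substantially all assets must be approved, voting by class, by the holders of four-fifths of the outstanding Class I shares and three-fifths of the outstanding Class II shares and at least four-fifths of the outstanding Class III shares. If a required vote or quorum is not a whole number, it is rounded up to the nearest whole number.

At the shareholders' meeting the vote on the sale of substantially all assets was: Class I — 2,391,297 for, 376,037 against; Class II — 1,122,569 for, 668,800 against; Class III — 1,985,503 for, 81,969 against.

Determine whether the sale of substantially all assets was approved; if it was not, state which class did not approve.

Class I: 4/5 of 2988395 = 2390716; 2,390,716 required, 2,391,297 in favor — approved.
Class II: 3/5 of 1869974 = 1121984.40, rounded up to 1121985; 1,121,985 required, 1,122,569 in favor — approved.
Class III: 4/5 of 2481314 = 1985051.20, rounded up to 1985052; 1,985,052 required, 1,985,503 in favor — approved.

Approved — every class gave the required vote.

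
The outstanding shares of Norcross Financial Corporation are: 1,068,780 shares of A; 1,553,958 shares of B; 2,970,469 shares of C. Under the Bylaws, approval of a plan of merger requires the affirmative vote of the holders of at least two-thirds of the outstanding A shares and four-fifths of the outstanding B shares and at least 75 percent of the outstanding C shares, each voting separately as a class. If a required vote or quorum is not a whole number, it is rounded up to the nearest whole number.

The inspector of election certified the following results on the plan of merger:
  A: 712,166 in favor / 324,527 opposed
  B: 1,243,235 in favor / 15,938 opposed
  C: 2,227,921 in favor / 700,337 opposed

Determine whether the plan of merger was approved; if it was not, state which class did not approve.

A: 2/3 of 1068780 = 712520; 712,520 required, 712,166 in favor — not approved.
B: 4/5 of 1553958 = 1243166.40, rounded up to 1243167; 1,243,167 required, 1,243,235 in favor — approved.
C: 3/4 of 2970469 = 2227851.75, rounded up to 2227852; 2,227,852 required, 2,227,921 in favor — approved.

Not approved — the A shares did not give the required vote.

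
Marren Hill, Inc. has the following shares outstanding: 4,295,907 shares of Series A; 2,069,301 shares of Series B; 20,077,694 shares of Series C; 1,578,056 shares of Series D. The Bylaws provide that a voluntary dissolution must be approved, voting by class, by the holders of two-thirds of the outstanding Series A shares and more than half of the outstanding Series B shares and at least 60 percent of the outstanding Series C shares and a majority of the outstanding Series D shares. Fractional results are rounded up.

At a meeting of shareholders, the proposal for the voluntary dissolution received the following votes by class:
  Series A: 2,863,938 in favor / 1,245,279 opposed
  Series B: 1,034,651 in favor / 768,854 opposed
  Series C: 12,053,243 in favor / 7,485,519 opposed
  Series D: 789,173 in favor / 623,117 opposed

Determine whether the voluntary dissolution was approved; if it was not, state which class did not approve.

Approved — every class gave the required vote.

Series A: 2/3 of 4295907 = 2863938; 2,863,938 required, 2,863,938 in favor — approved.
Series B: a majority of 2069301 is 1034651; 1,034,651 required, 1,034,651 in favor — approved.
Series C: 3/5 of 20077694 = 12046616.40, rounded up to 12046617; 12,046,617 required, 12,053,243 in favor — approved.
Series D: a majority of 1578056 is 789029; 789,029 required, 789,173 in favor — approved.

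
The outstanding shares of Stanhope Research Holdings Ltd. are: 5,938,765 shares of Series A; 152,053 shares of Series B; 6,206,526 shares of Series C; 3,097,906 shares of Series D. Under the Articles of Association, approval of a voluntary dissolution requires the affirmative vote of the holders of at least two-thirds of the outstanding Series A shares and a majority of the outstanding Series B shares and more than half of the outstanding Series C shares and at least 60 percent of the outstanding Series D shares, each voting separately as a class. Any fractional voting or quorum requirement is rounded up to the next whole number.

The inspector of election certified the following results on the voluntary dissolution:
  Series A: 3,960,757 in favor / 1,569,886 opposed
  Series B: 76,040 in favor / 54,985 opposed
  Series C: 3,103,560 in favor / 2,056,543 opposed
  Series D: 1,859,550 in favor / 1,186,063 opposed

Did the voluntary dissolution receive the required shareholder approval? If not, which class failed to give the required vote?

Approved — every class gave the required vote.

Series A: 2/3 of 5938765 = 3959176.67, rounded up to 3959177; 3,959,177 required, 3,960,757 in favor — approved.
Series B: a majority of 152053 is 76027; 76,027 required, 76,040 in favor — approved.
Series C: a majority of 6206526 is 3103264; 3,103,264 required, 3,103,560 in favor — approved.
Series D: 3/5 of 3097906 = 1858743.60, rounded up to 1858744; 1,858,744 required, 1,859,550 in favor — approved.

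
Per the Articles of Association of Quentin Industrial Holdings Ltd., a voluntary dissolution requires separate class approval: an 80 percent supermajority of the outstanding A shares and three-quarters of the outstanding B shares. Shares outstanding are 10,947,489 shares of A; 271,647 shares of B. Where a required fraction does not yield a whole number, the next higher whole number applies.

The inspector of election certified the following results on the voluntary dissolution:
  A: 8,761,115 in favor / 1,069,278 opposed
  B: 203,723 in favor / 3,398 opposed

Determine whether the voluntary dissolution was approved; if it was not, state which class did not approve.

Not approved — the B shares did not give the required vote.

A: 4/5 of 10947489 = 8757991.20, rounded up to 8757992; 8,757,992 required, 8,761,115 in favor — approved.
B: 3/4 of 271647 = 203735.25, rounded up to 203736; 203,736 required, 203,723 in favor — not approved.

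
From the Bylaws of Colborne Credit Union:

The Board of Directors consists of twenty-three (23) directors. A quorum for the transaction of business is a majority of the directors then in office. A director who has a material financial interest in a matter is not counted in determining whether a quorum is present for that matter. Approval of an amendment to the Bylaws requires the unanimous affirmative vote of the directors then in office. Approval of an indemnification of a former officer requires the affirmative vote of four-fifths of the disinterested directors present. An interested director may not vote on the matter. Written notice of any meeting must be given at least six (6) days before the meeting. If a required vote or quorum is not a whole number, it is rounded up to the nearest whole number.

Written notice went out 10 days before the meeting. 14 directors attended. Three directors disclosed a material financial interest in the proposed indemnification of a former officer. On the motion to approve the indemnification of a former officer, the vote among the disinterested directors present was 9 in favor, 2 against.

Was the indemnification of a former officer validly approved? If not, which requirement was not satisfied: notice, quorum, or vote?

Notice: 10 days given; 6 required (10 ≥ 6). Satisfied.
Quorum: 14 present, but the 3 interested directors do not count, leaving 11. Quorum is 12. Not satisfied.
Vote: the indemnification of a former officer requires four-fifths of the disinterested directors present (14 − 3 = 11). 4/5 of 11 = 8.80, rounded up to 9, so 9 affirmative votes are needed; 9 voted in favor. Satisfied. (Moot — without a quorum no business can be validly transacted.)

Invalid — quorum requirement not satisfied.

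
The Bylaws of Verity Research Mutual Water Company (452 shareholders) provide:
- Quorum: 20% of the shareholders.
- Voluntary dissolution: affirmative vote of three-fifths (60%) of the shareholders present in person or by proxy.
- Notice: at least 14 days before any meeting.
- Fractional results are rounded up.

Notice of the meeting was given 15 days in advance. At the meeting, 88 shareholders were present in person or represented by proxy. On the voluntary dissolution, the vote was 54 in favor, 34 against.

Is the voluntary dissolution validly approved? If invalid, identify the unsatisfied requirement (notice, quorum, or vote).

Notice: 15 days given; 14 required. Satisfied.
Quorum: 20% of 452 = 90.40, rounded up to 91; 88 present. Not satisfied.
Vote: requires three-fifths of those present (88); 3/5 of 88 = 52.80, rounded up to 53, so 53 needed; 54 in favor. Satisfied.

Invalid — quorum requirement not satisfied.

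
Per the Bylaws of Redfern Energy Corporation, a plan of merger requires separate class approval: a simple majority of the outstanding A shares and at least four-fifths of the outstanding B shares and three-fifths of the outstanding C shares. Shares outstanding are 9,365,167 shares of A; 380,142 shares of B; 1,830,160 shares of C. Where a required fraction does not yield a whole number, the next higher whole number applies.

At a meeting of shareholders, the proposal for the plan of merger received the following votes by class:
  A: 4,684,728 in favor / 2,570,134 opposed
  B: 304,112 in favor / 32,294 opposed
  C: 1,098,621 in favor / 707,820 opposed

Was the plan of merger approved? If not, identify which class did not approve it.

A: a majority of 9365167 is 4682584; 4,682,584 required, 4,684,728 in favor — approved.
B: 4/5 of 380142 = 304113.60, rounded up to 304114; 304,114 required, 304,112 in favor — not approved.
C: 3/5 of 1830160 = 1098096; 1,098,096 required, 1,098,621 in favor — approved.

Not approved — the B shares did not give the required vote.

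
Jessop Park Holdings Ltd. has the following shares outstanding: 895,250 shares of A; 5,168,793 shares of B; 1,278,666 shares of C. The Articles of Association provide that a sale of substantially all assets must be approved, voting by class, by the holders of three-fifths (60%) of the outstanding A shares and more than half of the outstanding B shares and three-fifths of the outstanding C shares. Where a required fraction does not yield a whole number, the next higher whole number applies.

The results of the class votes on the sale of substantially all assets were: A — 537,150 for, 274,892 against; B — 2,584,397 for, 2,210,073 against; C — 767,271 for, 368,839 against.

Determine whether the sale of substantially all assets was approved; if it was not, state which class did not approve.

Approved — every class gave the required vote.

A: 3/5 of 895250 = 537150; 537,150 required, 537,150 in favor — approved.
B: a majority of 5168793 is 2584397; 2,584,397 required, 2,584,397 in favor — approved.
C: 3/5 of 1278666 = 767199.60, rounded up to 767200; 767,200 required, 767,271 in favor — approved.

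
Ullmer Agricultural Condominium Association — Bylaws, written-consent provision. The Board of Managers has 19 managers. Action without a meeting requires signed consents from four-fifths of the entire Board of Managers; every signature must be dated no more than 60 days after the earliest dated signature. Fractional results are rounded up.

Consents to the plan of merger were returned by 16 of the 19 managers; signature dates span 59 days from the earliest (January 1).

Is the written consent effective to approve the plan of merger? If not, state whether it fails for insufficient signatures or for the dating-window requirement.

Signatures required: four-fifths of 19 — 4/5 of 19 = 15.20, rounded up to 16, so 16 needed; 16 signed. Sufficient.
Dating window: the latest signature is 59 days after the earliest; the limit is 60 days. Within the window.

Effective — both the signature and dating-window requirements are satisfied.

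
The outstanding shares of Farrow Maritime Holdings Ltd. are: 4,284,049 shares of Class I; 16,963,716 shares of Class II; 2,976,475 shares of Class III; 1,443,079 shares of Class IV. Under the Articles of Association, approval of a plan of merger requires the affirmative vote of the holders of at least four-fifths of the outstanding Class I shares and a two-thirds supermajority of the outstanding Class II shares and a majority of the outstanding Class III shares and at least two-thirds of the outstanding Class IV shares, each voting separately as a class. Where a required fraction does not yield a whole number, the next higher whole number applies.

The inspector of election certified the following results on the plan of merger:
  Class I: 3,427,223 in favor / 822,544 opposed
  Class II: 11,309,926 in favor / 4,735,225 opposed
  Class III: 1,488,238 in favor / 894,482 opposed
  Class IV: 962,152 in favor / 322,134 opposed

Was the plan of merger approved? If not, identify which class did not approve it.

Class I: 4/5 of 4284049 = 3427239.20, rounded up to 3427240; 3,427,240 required, 3,427,223 in favor — not approved.
Class II: 2/3 of 16963716 = 11309144; 11,309,144 required, 11,309,926 in favor — approved.
Class III: a majority of 2976475 is 1488238; 1,488,238 required, 1,488,238 in favor — approved.
Class IV: 2/3 of 1443079 = 962052.67, rounded up to 962053; 962,053 required, 962,152 in favor — approved.

Not approved — the Class I shares did not give the required vote.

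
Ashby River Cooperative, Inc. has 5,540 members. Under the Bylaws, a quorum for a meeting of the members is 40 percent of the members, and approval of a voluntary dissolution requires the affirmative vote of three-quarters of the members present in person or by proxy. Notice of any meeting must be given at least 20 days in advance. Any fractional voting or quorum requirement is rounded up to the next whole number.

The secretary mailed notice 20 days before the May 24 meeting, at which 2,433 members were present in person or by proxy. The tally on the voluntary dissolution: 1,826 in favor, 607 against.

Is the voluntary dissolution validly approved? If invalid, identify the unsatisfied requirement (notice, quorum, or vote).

Notice: 20 days given; 20 required. Satisfied.
Quorum: 40% of 5,540 = 2,216; 2,433 present. Satisfied.
Vote: requires three-fourths of those present (2,433); 3/4 of 2433 = 1824.75, rounded up to 1825, so 1,825 needed; 1,826 in favor. Satisfied.

Valid — all requirements satisfied.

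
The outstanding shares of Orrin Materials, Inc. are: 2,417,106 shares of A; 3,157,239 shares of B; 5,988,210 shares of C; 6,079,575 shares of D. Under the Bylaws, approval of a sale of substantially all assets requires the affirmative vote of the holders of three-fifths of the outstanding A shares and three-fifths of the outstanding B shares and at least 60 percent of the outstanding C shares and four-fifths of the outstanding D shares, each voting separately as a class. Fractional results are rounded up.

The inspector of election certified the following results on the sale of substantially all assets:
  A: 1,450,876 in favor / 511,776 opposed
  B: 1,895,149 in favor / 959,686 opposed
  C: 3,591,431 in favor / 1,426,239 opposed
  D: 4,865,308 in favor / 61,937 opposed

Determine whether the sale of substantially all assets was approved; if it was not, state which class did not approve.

Not approved — the C shares did not give the required vote.

A: 3/5 of 2417106 = 1450263.60, rounded up to 1450264; 1,450,264 required, 1,450,876 in favor — approved.
B: 3/5 of 3157239 = 1894343.40, rounded up to 1894344; 1,894,344 required, 1,895,149 in favor — approved.
C: 3/5 of 5988210 = 3592926; 3,592,926 required, 3,591,431 in favor — not approved.
D: 4/5 of 6079575 = 4863660; 4,863,660 required, 4,865,308 in favor — approved.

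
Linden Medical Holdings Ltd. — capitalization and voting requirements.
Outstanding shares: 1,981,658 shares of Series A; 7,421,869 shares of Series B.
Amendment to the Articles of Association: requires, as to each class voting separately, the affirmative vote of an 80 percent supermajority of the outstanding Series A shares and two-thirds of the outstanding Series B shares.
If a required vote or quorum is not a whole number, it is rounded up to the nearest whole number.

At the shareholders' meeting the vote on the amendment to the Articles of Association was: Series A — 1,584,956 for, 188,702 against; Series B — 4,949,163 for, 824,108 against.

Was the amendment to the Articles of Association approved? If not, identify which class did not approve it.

Not approved — the Series A shares did not give the required vote.

Series A: 4/5 of 1981658 = 1585326.40, rounded up to 1585327; 1,585,327 required, 1,584,956 in favor — not approved.
Series B: 2/3 of 7421869 = 4947912.67, rounded up to 4947913; 4,947,913 required, 4,949,163 in favor — approved.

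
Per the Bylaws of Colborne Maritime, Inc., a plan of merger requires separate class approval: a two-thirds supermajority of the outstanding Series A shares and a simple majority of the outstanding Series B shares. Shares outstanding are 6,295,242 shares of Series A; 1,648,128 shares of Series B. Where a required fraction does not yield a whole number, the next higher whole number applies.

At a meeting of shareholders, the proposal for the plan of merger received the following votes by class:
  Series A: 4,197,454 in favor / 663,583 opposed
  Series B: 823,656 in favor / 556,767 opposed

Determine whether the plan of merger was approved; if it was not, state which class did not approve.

Series A: 2/3 of 6295242 = 4196828; 4,196,828 required, 4,197,454 in favor — approved.
Series B: a majority of 1648128 is 824065; 824,065 required, 823,656 in favor — not approved.

Not approved — the Series B shares did not give the required vote.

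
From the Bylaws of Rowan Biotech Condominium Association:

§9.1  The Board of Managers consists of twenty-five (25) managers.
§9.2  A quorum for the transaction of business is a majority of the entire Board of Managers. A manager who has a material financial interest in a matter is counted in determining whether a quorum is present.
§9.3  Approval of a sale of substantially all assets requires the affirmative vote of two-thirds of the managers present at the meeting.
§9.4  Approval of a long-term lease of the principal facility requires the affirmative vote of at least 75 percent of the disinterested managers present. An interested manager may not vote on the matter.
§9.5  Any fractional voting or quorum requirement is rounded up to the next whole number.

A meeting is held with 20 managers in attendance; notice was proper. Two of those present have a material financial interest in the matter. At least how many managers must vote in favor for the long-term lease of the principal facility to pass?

The long-term lease of the principal facility requires three-fourths of the disinterested managers present (20 − 2 = 18).
3/4 of 18 = 13.50, rounded up to 14.

14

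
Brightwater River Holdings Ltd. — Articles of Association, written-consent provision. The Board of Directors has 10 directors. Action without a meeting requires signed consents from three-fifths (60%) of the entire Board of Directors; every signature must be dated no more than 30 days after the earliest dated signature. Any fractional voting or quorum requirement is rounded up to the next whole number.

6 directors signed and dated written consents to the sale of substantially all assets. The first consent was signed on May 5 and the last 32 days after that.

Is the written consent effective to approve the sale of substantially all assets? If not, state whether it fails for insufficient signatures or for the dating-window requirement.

Not effective — dating-window requirement not satisfied.

Signatures required: three-fifths (60%) of 10 — 3/5 of 10 = 6, so 6 needed; 6 signed. Sufficient.
Dating window: the latest signature is 32 days after the earliest; the limit is 30 days. Outside the window.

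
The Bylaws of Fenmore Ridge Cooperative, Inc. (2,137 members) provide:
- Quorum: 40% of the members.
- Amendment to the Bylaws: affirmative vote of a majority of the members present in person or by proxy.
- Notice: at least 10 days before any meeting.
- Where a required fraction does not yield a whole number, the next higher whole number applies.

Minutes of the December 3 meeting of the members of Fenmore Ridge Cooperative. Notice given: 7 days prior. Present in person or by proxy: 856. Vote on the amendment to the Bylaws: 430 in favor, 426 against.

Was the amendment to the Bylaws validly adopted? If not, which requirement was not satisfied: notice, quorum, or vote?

Notice: 7 days given; 10 required. Not satisfied.
Quorum: 40% of 2,137 = 854.80, rounded up to 855; 856 present. Satisfied.
Vote: requires a majority of those present (856); a majority of 856 is 429, so 429 needed; 430 in favor. Satisfied.

Invalid — notice requirement not satisfied.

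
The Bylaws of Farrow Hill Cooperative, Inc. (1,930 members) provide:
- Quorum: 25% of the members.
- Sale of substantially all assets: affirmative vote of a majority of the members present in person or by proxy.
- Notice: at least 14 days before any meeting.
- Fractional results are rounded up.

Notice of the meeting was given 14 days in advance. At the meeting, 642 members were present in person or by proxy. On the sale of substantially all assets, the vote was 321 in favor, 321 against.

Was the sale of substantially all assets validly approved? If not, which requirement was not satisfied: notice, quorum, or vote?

Invalid — vote requirement not satisfied.

Notice: 14 days given; 14 required. Satisfied.
Quorum: 25% of 1,930 = 482.50, rounded up to 483; 642 present. Satisfied.
Vote: requires a majority of those present (642); a majority of 642 is 322, so 322 needed; 321 in favor. Not satisfied.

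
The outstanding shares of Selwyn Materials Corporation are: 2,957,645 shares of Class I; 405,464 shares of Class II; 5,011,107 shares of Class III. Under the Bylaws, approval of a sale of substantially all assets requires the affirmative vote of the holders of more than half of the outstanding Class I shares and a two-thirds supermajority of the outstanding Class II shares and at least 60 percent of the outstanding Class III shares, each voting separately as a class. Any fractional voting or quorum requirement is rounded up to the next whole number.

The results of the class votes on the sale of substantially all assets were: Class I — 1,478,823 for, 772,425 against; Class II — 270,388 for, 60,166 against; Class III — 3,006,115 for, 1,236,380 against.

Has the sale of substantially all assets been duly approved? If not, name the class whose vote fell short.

Class I: a majority of 2957645 is 1478823; 1,478,823 required, 1,478,823 in favor — approved.
Class II: 2/3 of 405464 = 270309.33, rounded up to 270310; 270,310 required, 270,388 in favor — approved.
Class III: 3/5 of 5011107 = 3006664.20, rounded up to 3006665; 3,006,665 required, 3,006,115 in favor — not approved.

Not approved — the Class III shares did not give the required vote.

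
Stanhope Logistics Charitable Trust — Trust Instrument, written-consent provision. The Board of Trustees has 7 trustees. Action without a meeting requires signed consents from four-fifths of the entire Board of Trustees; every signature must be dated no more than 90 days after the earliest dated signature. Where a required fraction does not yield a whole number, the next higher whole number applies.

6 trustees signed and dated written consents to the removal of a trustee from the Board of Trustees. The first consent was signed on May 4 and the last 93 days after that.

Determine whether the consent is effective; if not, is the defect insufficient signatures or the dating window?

Not effective — dating-window requirement not satisfied.

Signatures required: four-fifths of 7 — 4/5 of 7 = 5.60, rounded up to 6, so 6 needed; 6 signed. Sufficient.
Dating window: the latest signature is 93 days after the earliest; the limit is 90 days. Outside the window.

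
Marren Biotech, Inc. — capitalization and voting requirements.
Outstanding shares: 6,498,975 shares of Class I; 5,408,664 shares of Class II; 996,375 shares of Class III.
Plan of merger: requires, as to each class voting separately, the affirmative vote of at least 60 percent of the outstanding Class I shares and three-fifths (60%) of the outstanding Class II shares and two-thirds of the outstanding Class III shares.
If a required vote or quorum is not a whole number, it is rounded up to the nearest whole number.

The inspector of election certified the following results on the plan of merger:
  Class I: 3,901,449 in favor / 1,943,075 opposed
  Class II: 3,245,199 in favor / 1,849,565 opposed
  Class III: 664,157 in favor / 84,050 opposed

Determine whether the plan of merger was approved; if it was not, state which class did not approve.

Class I: 3/5 of 6498975 = 3899385; 3,899,385 required, 3,901,449 in favor — approved.
Class II: 3/5 of 5408664 = 3245198.40, rounded up to 3245199; 3,245,199 required, 3,245,199 in favor — approved.
Class III: 2/3 of 996375 = 664250; 664,250 required, 664,157 in favor — not approved.

Not approved — the Class III shares did not give the required vote.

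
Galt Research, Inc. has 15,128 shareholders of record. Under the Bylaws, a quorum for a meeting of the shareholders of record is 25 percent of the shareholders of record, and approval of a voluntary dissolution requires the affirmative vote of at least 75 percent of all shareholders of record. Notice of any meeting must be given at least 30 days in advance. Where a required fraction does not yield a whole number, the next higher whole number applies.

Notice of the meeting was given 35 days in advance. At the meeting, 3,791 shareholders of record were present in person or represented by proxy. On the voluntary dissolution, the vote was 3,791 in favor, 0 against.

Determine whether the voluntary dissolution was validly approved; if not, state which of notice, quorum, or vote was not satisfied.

Notice: 35 days given; 30 required. Satisfied.
Quorum: 25% of 15,128 = 3,782; 3,791 present. Satisfied.
Vote: requires three-fourths of all shareholders of record (15,128); 3/4 of 15128 = 11346, so 11,346 needed; 3,791 in favor. Not satisfied.

Invalid — vote requirement not satisfied.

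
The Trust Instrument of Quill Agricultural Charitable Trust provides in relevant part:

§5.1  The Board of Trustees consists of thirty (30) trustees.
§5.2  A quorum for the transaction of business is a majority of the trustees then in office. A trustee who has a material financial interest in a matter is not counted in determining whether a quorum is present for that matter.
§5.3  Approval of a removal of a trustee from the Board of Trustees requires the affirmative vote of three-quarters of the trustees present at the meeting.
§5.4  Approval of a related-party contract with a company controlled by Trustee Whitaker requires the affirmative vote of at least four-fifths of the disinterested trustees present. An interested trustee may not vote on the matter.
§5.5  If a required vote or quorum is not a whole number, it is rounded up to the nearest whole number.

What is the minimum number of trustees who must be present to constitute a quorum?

16

A majority of 30 is 16.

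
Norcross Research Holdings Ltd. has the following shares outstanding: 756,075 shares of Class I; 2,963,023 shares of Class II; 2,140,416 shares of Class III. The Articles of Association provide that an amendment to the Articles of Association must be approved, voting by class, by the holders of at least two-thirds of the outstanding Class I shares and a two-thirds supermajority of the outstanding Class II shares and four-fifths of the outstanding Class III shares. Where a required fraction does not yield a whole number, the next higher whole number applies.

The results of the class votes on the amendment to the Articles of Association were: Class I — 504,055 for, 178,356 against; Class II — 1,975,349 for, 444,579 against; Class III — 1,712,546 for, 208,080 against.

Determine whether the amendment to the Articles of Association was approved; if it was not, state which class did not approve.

Approved — every class gave the required vote.

Class I: 2/3 of 756075 = 504050; 504,050 required, 504,055 in favor — approved.
Class II: 2/3 of 2963023 = 1975348.67, rounded up to 1975349; 1,975,349 required, 1,975,349 in favor — approved.
Class III: 4/5 of 2140416 = 1712332.80, rounded up to 1712333; 1,712,333 required, 1,712,546 in favor — approved.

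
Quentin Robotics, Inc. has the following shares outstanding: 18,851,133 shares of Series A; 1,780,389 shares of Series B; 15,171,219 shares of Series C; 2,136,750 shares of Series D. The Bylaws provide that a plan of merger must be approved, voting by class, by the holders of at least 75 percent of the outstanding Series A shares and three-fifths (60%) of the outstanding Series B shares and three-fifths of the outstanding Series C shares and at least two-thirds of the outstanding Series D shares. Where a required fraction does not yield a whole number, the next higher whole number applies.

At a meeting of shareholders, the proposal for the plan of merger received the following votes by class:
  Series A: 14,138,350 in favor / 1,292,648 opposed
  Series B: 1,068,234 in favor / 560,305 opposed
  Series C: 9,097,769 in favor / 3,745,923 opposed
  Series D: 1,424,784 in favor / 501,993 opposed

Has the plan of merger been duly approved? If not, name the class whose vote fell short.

Not approved — the Series C shares did not give the required vote.

Series A: 3/4 of 18851133 = 14138349.75, rounded up to 14138350; 14,138,350 required, 14,138,350 in favor — approved.
Series B: 3/5 of 1780389 = 1068233.40, rounded up to 1068234; 1,068,234 required, 1,068,234 in favor — approved.
Series C: 3/5 of 15171219 = 9102731.40, rounded up to 9102732; 9,102,732 required, 9,097,769 in favor — not approved.
Series D: 2/3 of 2136750 = 1424500; 1,424,500 required, 1,424,784 in favor — approved.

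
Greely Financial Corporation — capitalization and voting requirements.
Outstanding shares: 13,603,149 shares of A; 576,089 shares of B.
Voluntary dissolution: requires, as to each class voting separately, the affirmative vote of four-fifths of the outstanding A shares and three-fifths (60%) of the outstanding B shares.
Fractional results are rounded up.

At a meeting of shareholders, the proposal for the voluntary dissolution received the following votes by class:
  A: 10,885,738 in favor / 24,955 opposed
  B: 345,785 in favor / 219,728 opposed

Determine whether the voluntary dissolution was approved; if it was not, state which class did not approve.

A: 4/5 of 13603149 = 10882519.20, rounded up to 10882520; 10,882,520 required, 10,885,738 in favor — approved.
B: 3/5 of 576089 = 345653.40, rounded up to 345654; 345,654 required, 345,785 in favor — approved.

Approved — every class gave the required vote.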